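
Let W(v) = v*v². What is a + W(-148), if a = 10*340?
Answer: -3238392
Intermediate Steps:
W(v) = v³
a = 3400
a + W(-148) = 3400 + (-148)³ = 3400 - 3241792 = -3238392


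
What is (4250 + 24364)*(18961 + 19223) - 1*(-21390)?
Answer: 1092618366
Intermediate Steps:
(4250 + 24364)*(18961 + 19223) - 1*(-21390) = 28614*38184 + 21390 = 1092596976 + 21390 = 1092618366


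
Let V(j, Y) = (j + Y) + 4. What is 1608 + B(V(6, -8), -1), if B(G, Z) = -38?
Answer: 1570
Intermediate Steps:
V(j, Y) = 4 + Y + j (V(j, Y) = (Y + j) + 4 = 4 + Y + j)
1608 + B(V(6, -8), -1) = 1608 - 38 = 1570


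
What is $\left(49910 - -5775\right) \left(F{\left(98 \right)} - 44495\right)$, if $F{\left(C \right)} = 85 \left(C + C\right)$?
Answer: $-1549991975$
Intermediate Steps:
$F{\left(C \right)} = 170 C$ ($F{\left(C \right)} = 85 \cdot 2 C = 170 C$)
$\left(49910 - -5775\right) \left(F{\left(98 \right)} - 44495\right) = \left(49910 - -5775\right) \left(170 \cdot 98 - 44495\right) = \left(49910 + \left(-2899 + 8674\right)\right) \left(16660 - 44495\right) = \left(49910 + 5775\right) \left(-27835\right) = 55685 \left(-27835\right) = -1549991975$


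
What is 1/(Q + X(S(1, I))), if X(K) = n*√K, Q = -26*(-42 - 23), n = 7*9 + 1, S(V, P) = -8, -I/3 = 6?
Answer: 845/1444434 - 32*I*√2/722217 ≈ 0.000585 - 6.2661e-5*I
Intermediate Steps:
I = -18 (I = -3*6 = -18)
n = 64 (n = 63 + 1 = 64)
Q = 1690 (Q = -26*(-65) = 1690)
X(K) = 64*√K
1/(Q + X(S(1, I))) = 1/(1690 + 64*√(-8)) = 1/(1690 + 64*(2*I*√2)) = 1/(1690 + 128*I*√2)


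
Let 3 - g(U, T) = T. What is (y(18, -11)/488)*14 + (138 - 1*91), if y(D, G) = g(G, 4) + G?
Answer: 2846/61 ≈ 46.656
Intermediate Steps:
g(U, T) = 3 - T
y(D, G) = -1 + G (y(D, G) = (3 - 1*4) + G = (3 - 4) + G = -1 + G)
(y(18, -11)/488)*14 + (138 - 1*91) = ((-1 - 11)/488)*14 + (138 - 1*91) = -12*1/488*14 + (138 - 91) = -3/122*14 + 47 = -21/61 + 47 = 2846/61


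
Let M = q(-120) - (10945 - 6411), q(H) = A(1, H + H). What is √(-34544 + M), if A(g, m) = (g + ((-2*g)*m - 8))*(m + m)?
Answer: I*√266118 ≈ 515.87*I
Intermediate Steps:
A(g, m) = 2*m*(-8 + g - 2*g*m) (A(g, m) = (g + (-2*g*m - 8))*(2*m) = (g + (-8 - 2*g*m))*(2*m) = (-8 + g - 2*g*m)*(2*m) = 2*m*(-8 + g - 2*g*m))
q(H) = 4*H*(-7 - 4*H) (q(H) = 2*(H + H)*(-8 + 1 - 2*1*(H + H)) = 2*(2*H)*(-8 + 1 - 2*1*2*H) = 2*(2*H)*(-8 + 1 - 4*H) = 2*(2*H)*(-7 - 4*H) = 4*H*(-7 - 4*H))
M = -231574 (M = -4*(-120)*(7 + 4*(-120)) - (10945 - 6411) = -4*(-120)*(7 - 480) - 1*4534 = -4*(-120)*(-473) - 4534 = -227040 - 4534 = -231574)
√(-34544 + M) = √(-34544 - 231574) = √(-266118) = I*√266118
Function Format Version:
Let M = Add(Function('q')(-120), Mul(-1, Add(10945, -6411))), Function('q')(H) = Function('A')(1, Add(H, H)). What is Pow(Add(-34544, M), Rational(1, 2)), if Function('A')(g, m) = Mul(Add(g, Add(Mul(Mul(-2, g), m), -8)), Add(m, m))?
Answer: Mul(I, Pow(266118, Rational(1, 2))) ≈ Mul(515.87, I)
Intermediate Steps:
Function('A')(g, m) = Mul(2, m, Add(-8, g, Mul(-2, g, m))) (Function('A')(g, m) = Mul(Add(g, Add(Mul(-2, g, m), -8)), Mul(2, m)) = Mul(Add(g, Add(-8, Mul(-2, g, m))), Mul(2, m)) = Mul(Add(-8, g, Mul(-2, g, m)), Mul(2, m)) = Mul(2, m, Add(-8, g, Mul(-2, g, m))))
Function('q')(H) = Mul(4, H, Add(-7, Mul(-4, H))) (Function('q')(H) = Mul(2, Add(H, H), Add(-8, 1, Mul(-2, 1, Add(H, H)))) = Mul(2, Mul(2, H), Add(-8, 1, Mul(-2, 1, Mul(2, H)))) = Mul(2, Mul(2, H), Add(-8, 1, Mul(-4, H))) = Mul(2, Mul(2, H), Add(-7, Mul(-4, H))) = Mul(4, H, Add(-7, Mul(-4, H))))
M = -231574 (M = Add(Mul(-4, -120, Add(7, Mul(4, -120))), Mul(-1, Add(10945, -6411))) = Add(Mul(-4, -120, Add(7, -480)), Mul(-1, 4534)) = Add(Mul(-4, -120, -473), -4534) = Add(-227040, -4534) = -231574)
Pow(Add(-34544, M), Rational(1, 2)) = Pow(Add(-34544, -231574), Rational(1, 2)) = Pow(-266118, Rational(1, 2)) = Mul(I, Pow(266118, Rational(1, 2)))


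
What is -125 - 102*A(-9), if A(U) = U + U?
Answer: 1711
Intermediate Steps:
A(U) = 2*U
-125 - 102*A(-9) = -125 - 204*(-9) = -125 - 102*(-18) = -125 + 1836 = 1711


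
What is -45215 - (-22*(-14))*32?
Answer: -55071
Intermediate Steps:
-45215 - (-22*(-14))*32 = -45215 - 308*32 = -45215 - 1*9856 = -45215 - 9856 = -55071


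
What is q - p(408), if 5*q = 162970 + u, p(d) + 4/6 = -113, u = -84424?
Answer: 237343/15 ≈ 15823.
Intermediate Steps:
p(d) = -341/3 (p(d) = -⅔ - 113 = -341/3)
q = 78546/5 (q = (162970 - 84424)/5 = (⅕)*78546 = 78546/5 ≈ 15709.)
q - p(408) = 78546/5 - 1*(-341/3) = 78546/5 + 341/3 = 237343/15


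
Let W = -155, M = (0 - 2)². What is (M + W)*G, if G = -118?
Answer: 17818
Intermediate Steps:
M = 4 (M = (-2)² = 4)
(M + W)*G = (4 - 155)*(-118) = -151*(-118) = 17818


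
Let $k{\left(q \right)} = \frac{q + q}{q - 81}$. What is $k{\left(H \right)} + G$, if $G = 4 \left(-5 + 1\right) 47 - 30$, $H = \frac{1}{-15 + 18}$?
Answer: $- \frac{94623}{121} \approx -782.01$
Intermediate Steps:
$H = \frac{1}{3} \approx 0.33333$
$G = -782$ ($G = 4 \left(-4\right) 47 - 30 = \left(-16\right) 47 - 30 = -752 - 30 = -782$)
$k{\left(q \right)} = \frac{2 q}{-81 + q}$
$k{\left(H \right)} + G = 2 \cdot \frac{1}{3} \frac{1}{-81 + \frac{1}{3}} - 782 = 2 \cdot \frac{1}{3} \frac{1}{- \frac{242}{3}} - 782 = 2 \cdot \frac{1}{3} \left(- \frac{3}{242}\right) - 782 = - \frac{1}{121} - 782 = - \frac{94623}{121}$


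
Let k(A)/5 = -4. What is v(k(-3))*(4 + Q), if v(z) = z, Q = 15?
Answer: -380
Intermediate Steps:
k(A) = -20 (k(A) = 5*(-4) = -20)
v(k(-3))*(4 + Q) = -20*(4 + 15) = -20*19 = -380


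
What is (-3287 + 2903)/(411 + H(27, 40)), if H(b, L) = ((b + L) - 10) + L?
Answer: -96/127 ≈ -0.75591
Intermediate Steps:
H(b, L) = -10 + b + 2*L (H(b, L) = ((L + b) - 10) + L = (-10 + L + b) + L = -10 + b + 2*L)
(-3287 + 2903)/(411 + H(27, 40)) = (-3287 + 2903)/(411 + (-10 + 27 + 2*40)) = -384/(411 + (-10 + 27 + 80)) = -384/(411 + 97) = -384/508 = -384*1/508 = -96/127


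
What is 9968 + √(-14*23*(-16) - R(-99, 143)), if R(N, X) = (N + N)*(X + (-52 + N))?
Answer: 9968 + 4*√223 ≈ 10028.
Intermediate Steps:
R(N, X) = 2*N*(-52 + N + X) (R(N, X) = (2*N)*(-52 + N + X) = 2*N*(-52 + N + X))
9968 + √(-14*23*(-16) - R(-99, 143)) = 9968 + √(-14*23*(-16) - 2*(-99)*(-52 - 99 + 143)) = 9968 + √(-322*(-16) - 2*(-99)*(-8)) = 9968 + √(5152 - 1*1584) = 9968 + √(5152 - 1584) = 9968 + √3568 = 9968 + 4*√223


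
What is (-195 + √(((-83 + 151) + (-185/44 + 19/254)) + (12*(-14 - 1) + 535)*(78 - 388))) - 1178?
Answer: -1373 + I*√858599682721/2794 ≈ -1373.0 + 331.64*I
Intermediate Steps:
(-195 + √(((-83 + 151) + (-185/44 + 19/254)) + (12*(-14 - 1) + 535)*(78 - 388))) - 1178 = (-195 + √((68 + (-185*1/44 + 19*(1/254))) + (12*(-15) + 535)*(-310))) - 1178 = (-195 + √((68 + (-185/44 + 19/254)) + (-180 + 535)*(-310))) - 1178 = (-195 + √((68 - 23077/5588) + 355*(-310))) - 1178 = (-195 + √(356907/5588 - 110050)) - 1178 = (-195 + √(-614602493/5588)) - 1178 = (-195 + I*√858599682721/2794) - 1178 = -1373 + I*√858599682721/2794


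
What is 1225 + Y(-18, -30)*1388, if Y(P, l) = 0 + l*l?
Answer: 1250425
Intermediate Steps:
Y(P, l) = l**2 (Y(P, l) = 0 + l**2 = l**2)
1225 + Y(-18, -30)*1388 = 1225 + (-30)**2*1388 = 1225 + 900*1388 = 1225 + 1249200 = 1250425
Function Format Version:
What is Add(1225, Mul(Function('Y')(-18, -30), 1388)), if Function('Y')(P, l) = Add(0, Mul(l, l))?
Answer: 1250425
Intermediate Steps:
Function('Y')(P, l) = Pow(l, 2) (Function('Y')(P, l) = Add(0, Pow(l, 2)) = Pow(l, 2))
Add(1225, Mul(Function('Y')(-18, -30), 1388)) = Add(1225, Mul(Pow(-30, 2), 1388)) = Add(1225, Mul(900, 1388)) = Add(1225, 1249200) = 1250425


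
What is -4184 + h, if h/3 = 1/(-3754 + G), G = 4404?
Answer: -2719597/650 ≈ -4184.0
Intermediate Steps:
h = 3/650 (h = 3/(-3754 + 4404) = 3/650 ≈ 0.0046154)
-4184 + h = -4184 + 3/650 = -2719597/650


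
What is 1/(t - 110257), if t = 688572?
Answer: 1/578315 ≈ 1.7292e-6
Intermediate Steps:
1/(t - 110257) = 1/(688572 - 110257) = 1/578315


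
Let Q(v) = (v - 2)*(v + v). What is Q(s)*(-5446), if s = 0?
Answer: 0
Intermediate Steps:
Q(v) = 2*v*(-2 + v) (Q(v) = (-2 + v)*(2*v) = 2*v*(-2 + v))
Q(s)*(-5446) = (2*0*(-2 + 0))*(-5446) = (2*0*(-2))*(-5446) = 0*(-5446) = 0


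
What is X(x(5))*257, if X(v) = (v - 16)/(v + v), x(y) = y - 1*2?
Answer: -3341/6 ≈ -556.83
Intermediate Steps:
x(y) = -2 + y (x(y) = y - 2 = -2 + y)
X(v) = (-16 + v)/(2*v) (X(v) = (-16 + v)/((2*v)) = (-16 + v)*(1/(2*v)) = (-16 + v)/(2*v))
X(x(5))*257 = ((-16 + (-2 + 5))/(2*(-2 + 5)))*257 = ((½)*(-16 + 3)/3)*257 = ((½)*(⅓)*(-13))*257 = -13/6*257 = -3341/6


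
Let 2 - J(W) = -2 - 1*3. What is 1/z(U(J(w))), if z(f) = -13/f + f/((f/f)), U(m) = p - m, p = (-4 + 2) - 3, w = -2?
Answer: -12/131 ≈ -0.091603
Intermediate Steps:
J(W) = 7 (J(W) = 2 - (-2 - 1*3) = 2 - (-2 - 3) = 2 - 1*(-5) = 2 + 5 = 7)
p = -5 (p = -2 - 3 = -5)
U(m) = -5 - m
z(f) = f - 13/f (z(f) = -13/f + f/1 = -13/f + f*1 = -13/f + f = f - 13/f)
1/z(U(J(w))) = 1/((-5 - 1*7) - 13/(-5 - 1*7)) = 1/((-5 - 7) - 13/(-5 - 7)) = 1/(-12 - 13/(-12)) = 1/(-12 - 13*(-1/12)) = 1/(-12 + 13/12) = 1/(-131/12) = -12/131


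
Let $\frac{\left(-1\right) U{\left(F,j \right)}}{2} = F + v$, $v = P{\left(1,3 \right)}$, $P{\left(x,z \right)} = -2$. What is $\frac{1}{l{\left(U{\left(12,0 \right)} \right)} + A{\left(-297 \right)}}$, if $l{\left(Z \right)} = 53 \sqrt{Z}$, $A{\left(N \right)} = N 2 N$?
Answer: $\frac{88209}{15561683452} - \frac{53 i \sqrt{5}}{15561683452} \approx 5.6683 \cdot 10^{-6} - 7.6156 \cdot 10^{-9} i$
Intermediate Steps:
$A{\left(N \right)} = 2 N^{2}$ ($A{\left(N \right)} = 2 N N = 2 N^{2}$)
$v = -2$
$U{\left(F,j \right)} = 4 - 2 F$ ($U{\left(F,j \right)} = - 2 \left(F - 2\right) = - 2 \left(-2 + F\right) = 4 - 2 F$)
$\frac{1}{l{\left(U{\left(12,0 \right)} \right)} + A{\left(-297 \right)}} = \frac{1}{53 \sqrt{4 - 24} + 2 \left(-297\right)^{2}} = \frac{1}{53 \sqrt{4 - 24} + 2 \cdot 88209} = \frac{1}{53 \sqrt{-20} + 176418} = \frac{1}{53 \cdot 2 i \sqrt{5} + 176418} = \frac{1}{106 i \sqrt{5} + 176418} = \frac{1}{176418 + 106 i \sqrt{5}}$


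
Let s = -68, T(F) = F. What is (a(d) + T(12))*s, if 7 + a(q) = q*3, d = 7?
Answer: -1768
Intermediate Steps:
a(q) = -7 + 3*q (a(q) = -7 + q*3 = -7 + 3*q)
(a(d) + T(12))*s = ((-7 + 3*7) + 12)*(-68) = ((-7 + 21) + 12)*(-68) = (14 + 12)*(-68) = 26*(-68) = -1768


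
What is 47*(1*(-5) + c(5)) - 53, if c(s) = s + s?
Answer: 182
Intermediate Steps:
c(s) = 2*s
47*(1*(-5) + c(5)) - 53 = 47*(1*(-5) + 2*5) - 53 = 47*(-5 + 10) - 53 = 47*5 - 53 = 235 - 53 = 182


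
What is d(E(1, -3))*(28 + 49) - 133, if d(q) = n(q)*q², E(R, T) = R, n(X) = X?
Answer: -56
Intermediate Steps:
d(q) = q³ (d(q) = q*q² = q³)
d(E(1, -3))*(28 + 49) - 133 = 1³*(28 + 49) - 133 = 1*77 - 133 = 77 - 133 = -56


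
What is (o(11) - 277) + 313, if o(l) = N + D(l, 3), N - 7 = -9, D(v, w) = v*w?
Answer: 67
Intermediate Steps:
N = -2 (N = 7 - 9 = -2)
o(l) = -2 + 3*l (o(l) = -2 + l*3 = -2 + 3*l)
(o(11) - 277) + 313 = ((-2 + 3*11) - 277) + 313 = ((-2 + 33) - 277) + 313 = (31 - 277) + 313 = -246 + 313 = 67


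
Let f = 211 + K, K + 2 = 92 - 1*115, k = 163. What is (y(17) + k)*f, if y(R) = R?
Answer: 33480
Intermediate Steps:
K = -25 (K = -2 + (92 - 1*115) = -2 + (92 - 115) = -2 - 23 = -25)
f = 186 (f = 211 - 25 = 186)
(y(17) + k)*f = (17 + 163)*186 = 180*186 = 33480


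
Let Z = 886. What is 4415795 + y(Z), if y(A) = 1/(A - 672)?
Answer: 944980131/214 ≈ 4.4158e+6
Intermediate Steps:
y(A) = 1/(-672 + A)
4415795 + y(Z) = 4415795 + 1/(-672 + 886) = 4415795 + 1/214 = 944980131/214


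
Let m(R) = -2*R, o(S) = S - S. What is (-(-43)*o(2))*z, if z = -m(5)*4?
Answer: 0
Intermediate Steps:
o(S) = 0
z = 40 (z = -(-2)*5*4 = -1*(-10)*4 = 10*4 = 40)
(-(-43)*o(2))*z = -(-43)*0*40 = -43*0*40 = 0*40 = 0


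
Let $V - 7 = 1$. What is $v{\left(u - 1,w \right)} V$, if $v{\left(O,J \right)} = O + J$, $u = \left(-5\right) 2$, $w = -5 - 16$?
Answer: $-256$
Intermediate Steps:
$w = -21$ ($w = -5 - 16 = -21$)
$V = 8$ ($V = 7 + 1 = 8$)
$u = -10$
$v{\left(O,J \right)} = J + O$
$v{\left(u - 1,w \right)} V = \left(-21 - 11\right) 8 = \left(-32\right) 8 = -256$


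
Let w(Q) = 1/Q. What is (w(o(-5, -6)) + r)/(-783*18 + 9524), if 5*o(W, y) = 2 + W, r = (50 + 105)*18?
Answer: -1673/2742 ≈ -0.61014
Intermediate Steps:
r = 2790 (r = 155*18 = 2790)
o(W, y) = ⅖ + W/5 (o(W, y) = (2 + W)/5 = ⅖ + W/5)
(w(o(-5, -6)) + r)/(-783*18 + 9524) = (1/(⅖ + (⅕)*(-5)) + 2790)/(-783*18 + 9524) = (1/(⅖ - 1) + 2790)/(-14094 + 9524) = (1/(-⅗) + 2790)/(-4570) = (-5/3 + 2790)*(-1/4570) = (8365/3)*(-1/4570) = -1673/2742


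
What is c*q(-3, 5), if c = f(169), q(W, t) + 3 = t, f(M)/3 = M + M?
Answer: 2028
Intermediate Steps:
f(M) = 6*M (f(M) = 3*(M + M) = 3*(2*M) = 6*M)
q(W, t) = -3 + t
c = 1014 (c = 6*169 = 1014)
c*q(-3, 5) = 1014*(-3 + 5) = 1014*2 = 2028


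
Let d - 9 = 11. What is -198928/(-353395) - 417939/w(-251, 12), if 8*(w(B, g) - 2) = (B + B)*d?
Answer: 21135258527/63257705 ≈ 334.11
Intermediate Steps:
d = 20 (d = 9 + 11 = 20)
w(B, g) = 2 + 5*B (w(B, g) = 2 + ((B + B)*20)/8 = 2 + ((2*B)*20)/8 = 2 + (40*B)/8 = 2 + 5*B)
-198928/(-353395) - 417939/w(-251, 12) = -198928/(-353395) - 417939/(2 + 5*(-251)) = -198928*(-1/353395) - 417939/(2 - 1255) = 198928/353395 - 417939/(-1253) = 198928/353395 - 417939*(-1/1253) = 198928/353395 + 417939/1253 = 21135258527/63257705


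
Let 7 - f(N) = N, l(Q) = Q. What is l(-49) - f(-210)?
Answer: -266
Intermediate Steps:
f(N) = 7 - N
l(-49) - f(-210) = -49 - (7 - 1*(-210)) = -49 - (7 + 210) = -49 - 1*217 = -49 - 217 = -266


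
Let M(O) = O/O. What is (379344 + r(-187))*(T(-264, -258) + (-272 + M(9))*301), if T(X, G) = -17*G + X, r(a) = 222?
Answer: -29397007134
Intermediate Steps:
T(X, G) = X - 17*G
M(O) = 1
(379344 + r(-187))*(T(-264, -258) + (-272 + M(9))*301) = (379344 + 222)*((-264 - 17*(-258)) + (-272 + 1)*301) = 379566*((-264 + 4386) - 271*301) = 379566*(4122 - 81571) = 379566*(-77449) = -29397007134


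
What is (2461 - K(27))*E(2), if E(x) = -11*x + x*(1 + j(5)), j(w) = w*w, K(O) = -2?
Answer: 73890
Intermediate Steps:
j(w) = w²
E(x) = 15*x (E(x) = -11*x + x*(1 + 5²) = -11*x + x*(1 + 25) = -11*x + x*26 = -11*x + 26*x = 15*x)
(2461 - K(27))*E(2) = (2461 - 1*(-2))*(15*2) = (2461 + 2)*30 = 2463*30 = 73890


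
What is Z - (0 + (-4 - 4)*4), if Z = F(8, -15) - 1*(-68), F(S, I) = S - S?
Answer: 100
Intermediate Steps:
F(S, I) = 0
Z = 68 (Z = 0 - 1*(-68) = 0 + 68 = 68)
Z - (0 + (-4 - 4)*4) = 68 - (0 + (-4 - 4)*4) = 68 - (0 - 8*4) = 68 - (0 - 32) = 68 - 1*(-32) = 68 + 32 = 100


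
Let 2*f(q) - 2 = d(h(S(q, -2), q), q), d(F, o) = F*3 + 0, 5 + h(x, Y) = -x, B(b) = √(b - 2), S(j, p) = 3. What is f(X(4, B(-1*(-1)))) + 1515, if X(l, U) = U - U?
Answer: 1504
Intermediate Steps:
B(b) = √(-2 + b)
h(x, Y) = -5 - x
d(F, o) = 3*F (d(F, o) = 3*F + 0 = 3*F)
X(l, U) = 0
f(q) = -11 (f(q) = 1 + (3*(-5 - 1*3))/2 = 1 + (3*(-5 - 3))/2 = 1 + (3*(-8))/2 = 1 + (½)*(-24) = 1 - 12 = -11)
f(X(4, B(-1*(-1)))) + 1515 = -11 + 1515 = 1504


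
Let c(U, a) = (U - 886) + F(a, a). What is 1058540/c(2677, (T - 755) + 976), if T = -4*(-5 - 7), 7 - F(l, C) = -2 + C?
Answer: 1058540/1531 ≈ 691.40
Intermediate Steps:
F(l, C) = 9 - C (F(l, C) = 7 - (-2 + C) = 7 + (2 - C) = 9 - C)
T = 48 (T = -4*(-12) = 48)
c(U, a) = -877 + U - a (c(U, a) = (U - 886) + (9 - a) = (-886 + U) + (9 - a) = -877 + U - a)
1058540/c(2677, (T - 755) + 976) = 1058540/(-877 + 2677 - ((48 - 755) + 976)) = 1058540/(-877 + 2677 - (-707 + 976)) = 1058540/(-877 + 2677 - 1*269) = 1058540/(-877 + 2677 - 269) = 1058540/1531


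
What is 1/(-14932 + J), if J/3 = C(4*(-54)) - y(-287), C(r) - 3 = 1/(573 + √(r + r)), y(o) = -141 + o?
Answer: (-4*√3 + 191*I)/(4*(-651262*I + 13639*√3)) ≈ -7.3319e-5 + 1.0196e-12*I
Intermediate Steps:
C(r) = 3 + 1/(573 + √2*√r) (C(r) = 3 + 1/(573 + √(r + r)) = 3 + 1/(573 + √(2*r)) = 3 + 1/(573 + √2*√r))
J = 1284 + 3*(1720 + 36*I*√3)/(573 + 12*I*√3) (J = 3*((1720 + 3*√2*√(4*(-54)))/(573 + √2*√(4*(-54))) - (-141 - 287)) = 3*((1720 + 3*√2*√(-216))/(573 + √2*√(-216)) - 1*(-428)) = 3*((1720 + 3*√2*(6*I*√6))/(573 + √2*(6*I*√6)) + 428) = 3*((1720 + 36*I*√3)/(573 + 12*I*√3) + 428) = 3*(428 + (1720 + 36*I*√3)/(573 + 12*I*√3)) = 1284 + 3*(1720 + 36*I*√3)/(573 + 12*I*√3) ≈ 1293.0 - 0.00018966*I)
1/(-14932 + J) = 1/(-14932 + (47232188/36529 - 4*I*√3/36529)) = 1/(-498218840/36529 - 4*I*√3/36529)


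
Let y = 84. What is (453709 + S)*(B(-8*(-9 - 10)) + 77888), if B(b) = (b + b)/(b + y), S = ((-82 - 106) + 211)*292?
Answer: 2115868353900/59 ≈ 3.5862e+10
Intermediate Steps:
S = 6716 (S = (-188 + 211)*292 = 23*292 = 6716)
B(b) = 2*b/(84 + b) (B(b) = (b + b)/(b + 84) = (2*b)/(84 + b) = 2*b/(84 + b))
(453709 + S)*(B(-8*(-9 - 10)) + 77888) = (453709 + 6716)*(2*(-8*(-9 - 10))/(84 - 8*(-9 - 10)) + 77888) = 460425*(2*(-8*(-19))/(84 - 8*(-19)) + 77888) = 460425*(2*152/(84 + 152) + 77888) = 460425*(2*152/236 + 77888) = 460425*(2*152*(1/236) + 77888) = 460425*(76/59 + 77888) = 460425*(4595468/59) = 2115868353900/59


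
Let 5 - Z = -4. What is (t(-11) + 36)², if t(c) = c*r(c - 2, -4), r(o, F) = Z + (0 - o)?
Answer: 42436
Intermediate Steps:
Z = 9 (Z = 5 - 1*(-4) = 5 + 4 = 9)
r(o, F) = 9 - o (r(o, F) = 9 + (0 - o) = 9 - o)
t(c) = c*(11 - c) (t(c) = c*(9 - (c - 2)) = c*(9 - (-2 + c)) = c*(9 + (2 - c)) = c*(11 - c))
(t(-11) + 36)² = (-11*(11 - 1*(-11)) + 36)² = (-11*(11 + 11) + 36)² = (-11*22 + 36)² = (-242 + 36)² = (-206)² = 42436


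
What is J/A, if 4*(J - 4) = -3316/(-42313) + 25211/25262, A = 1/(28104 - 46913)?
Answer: -20195442293187/251508472 ≈ -80297.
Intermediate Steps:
A = -1/18809 (A = 1/(-18809) = -1/18809 ≈ -5.3166e-5)
J = 1073711643/251508472 (J = 4 + (-3316/(-42313) + 25211/25262)/4 = 4 + (-3316*(-1/42313) + 25211*(1/25262))/4 = 4 + (3316/42313 + 1483/1486)/4 = 4 + (¼)*(67677755/62877118) = 4 + 67677755/251508472 = 1073711643/251508472 ≈ 4.2691)
J/A = 1073711643/(251508472*(-1/18809)) = (1073711643/251508472)*(-18809) = -20195442293187/251508472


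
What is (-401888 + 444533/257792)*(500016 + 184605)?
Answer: -70928835170351823/257792 ≈ -2.7514e+11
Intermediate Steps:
(-401888 + 444533/257792)*(500016 + 184605) = (-401888 + 444533*(1/257792))*684621 = (-401888 + 444533/257792)*684621 = -103603066763/257792*684621 = -70928835170351823/257792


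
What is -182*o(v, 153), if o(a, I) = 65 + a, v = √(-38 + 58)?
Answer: -11830 - 364*√5 ≈ -12644.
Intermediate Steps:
v = 2*√5 (v = √20 = 2*√5 ≈ 4.4721)
-182*o(v, 153) = -182*(65 + 2*√5) = -11830 - 364*√5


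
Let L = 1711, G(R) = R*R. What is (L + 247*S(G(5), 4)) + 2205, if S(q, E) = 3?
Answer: 4657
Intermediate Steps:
G(R) = R²
(L + 247*S(G(5), 4)) + 2205 = (1711 + 247*3) + 2205 = (1711 + 741) + 2205 = 2452 + 2205 = 4657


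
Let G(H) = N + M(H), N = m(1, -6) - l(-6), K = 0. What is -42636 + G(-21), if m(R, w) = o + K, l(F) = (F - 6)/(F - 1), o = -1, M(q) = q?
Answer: -298618/7 ≈ -42660.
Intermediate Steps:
l(F) = (-6 + F)/(-1 + F)
m(R, w) = -1 (m(R, w) = -1 + 0 = -1)
N = -19/7 (N = -1 - (-6 - 6)/(-1 - 6) = -1 - (-12)/(-7) = -1 - (-1)*(-12)/7 = -1 - 1*12/7 = -1 - 12/7 = -19/7 ≈ -2.7143)
G(H) = -19/7 + H
-42636 + G(-21) = -42636 + (-19/7 - 21) = -42636 - 166/7 = -298618/7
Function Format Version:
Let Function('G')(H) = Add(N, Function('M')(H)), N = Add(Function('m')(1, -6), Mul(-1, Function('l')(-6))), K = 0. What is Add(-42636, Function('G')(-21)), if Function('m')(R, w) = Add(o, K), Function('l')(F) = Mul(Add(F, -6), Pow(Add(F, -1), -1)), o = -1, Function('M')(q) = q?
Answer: Rational(-298618, 7) ≈ -42660.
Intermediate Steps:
Function('l')(F) = Mul(Pow(Add(-1, F), -1), Add(-6, F)) (Function('l')(F) = Mul(Add(-6, F), Pow(Add(-1, F), -1)) = Mul(Pow(Add(-1, F), -1), Add(-6, F)))
Function('m')(R, w) = -1 (Function('m')(R, w) = Add(-1, 0) = -1)
N = Rational(-19, 7) (N = Add(-1, Mul(-1, Mul(Pow(Add(-1, -6), -1), Add(-6, -6)))) = Add(-1, Mul(-1, Mul(Pow(-7, -1), -12))) = Add(-1, Mul(-1, Mul(Rational(-1, 7), -12))) = Add(-1, Mul(-1, Rational(12, 7))) = Add(-1, Rational(-12, 7)) = Rational(-19, 7) ≈ -2.7143)
Function('G')(H) = Add(Rational(-19, 7), H)
Add(-42636, Function('G')(-21)) = Add(-42636, Add(Rational(-19, 7), -21)) = Add(-42636, Rational(-166, 7)) = Rational(-298618, 7)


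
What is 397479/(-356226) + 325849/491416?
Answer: -13208609065/29175859336 ≈ -0.45272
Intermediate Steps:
397479/(-356226) + 325849/491416 = 397479*(-1/356226) + 325849*(1/491416) = -132493/118742 + 325849/491416 = -13208609065/29175859336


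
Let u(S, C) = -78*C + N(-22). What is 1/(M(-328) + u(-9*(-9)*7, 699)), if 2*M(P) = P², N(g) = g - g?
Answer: -1/730 ≈ -0.0013699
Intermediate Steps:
N(g) = 0
M(P) = P²/2
u(S, C) = -78*C (u(S, C) = -78*C + 0 = -78*C)
1/(M(-328) + u(-9*(-9)*7, 699)) = 1/((½)*(-328)² - 78*699) = 1/((½)*107584 - 54522) = 1/(53792 - 54522) = 1/(-730) = -1/730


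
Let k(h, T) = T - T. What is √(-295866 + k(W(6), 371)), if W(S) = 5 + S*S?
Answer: 3*I*√32874 ≈ 543.94*I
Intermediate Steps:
W(S) = 5 + S²
k(h, T) = 0
√(-295866 + k(W(6), 371)) = √(-295866 + 0) = √(-295866) = 3*I*√32874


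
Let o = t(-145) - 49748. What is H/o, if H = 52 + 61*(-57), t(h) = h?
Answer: 3425/49893 ≈ 0.068647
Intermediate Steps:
o = -49893 (o = -145 - 49748 = -49893)
H = -3425 (H = 52 - 3477 = -3425)
H/o = -3425/(-49893) = -3425*(-1/49893) = 3425/49893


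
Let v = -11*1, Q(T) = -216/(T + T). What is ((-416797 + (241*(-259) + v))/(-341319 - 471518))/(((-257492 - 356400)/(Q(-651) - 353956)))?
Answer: 1314595241944/3867204519931 ≈ 0.33993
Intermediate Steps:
Q(T) = -108/T (Q(T) = -216*1/(2*T) = -108/T)
v = -11
((-416797 + (241*(-259) + v))/(-341319 - 471518))/(((-257492 - 356400)/(Q(-651) - 353956))) = ((-416797 + (241*(-259) - 11))/(-341319 - 471518))/(((-257492 - 356400)/(-108/(-651) - 353956))) = ((-416797 + (-62419 - 11))/(-812837))/((-613892/(-108*(-1/651) - 353956))) = ((-416797 - 62430)*(-1/812837))/((-613892/(36/217 - 353956))) = (-479227*(-1/812837))/((-613892/(-76808416/217))) = 479227/(812837*((-613892*(-217/76808416)))) = 479227/(812837*(33303641/19202104)) = (479227/812837)*(19202104/33303641) = 1314595241944/3867204519931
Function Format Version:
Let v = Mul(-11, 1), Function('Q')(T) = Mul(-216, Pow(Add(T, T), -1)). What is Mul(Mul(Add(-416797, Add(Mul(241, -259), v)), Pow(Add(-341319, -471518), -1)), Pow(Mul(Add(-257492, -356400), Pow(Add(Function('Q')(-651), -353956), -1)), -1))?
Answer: Rational(1314595241944, 3867204519931) ≈ 0.33993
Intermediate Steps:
Function('Q')(T) = Mul(-108, Pow(T, -1)) (Function('Q')(T) = Mul(-216, Pow(Mul(2, T), -1)) = Mul(-216, Mul(Rational(1, 2), Pow(T, -1))) = Mul(-108, Pow(T, -1)))
v = -11
Mul(Mul(Add(-416797, Add(Mul(241, -259), v)), Pow(Add(-341319, -471518), -1)), Pow(Mul(Add(-257492, -356400), Pow(Add(Function('Q')(-651), -353956), -1)), -1)) = Mul(Mul(Add(-416797, Add(Mul(241, -259), -11)), Pow(Add(-341319, -471518), -1)), Pow(Mul(Add(-257492, -356400), Pow(Add(Mul(-108, Pow(-651, -1)), -353956), -1)), -1)) = Mul(Mul(Add(-416797, Add(-62419, -11)), Pow(-812837, -1)), Pow(Mul(-613892, Pow(Add(Mul(-108, Rational(-1, 651)), -353956), -1)), -1)) = Mul(Mul(Add(-416797, -62430), Rational(-1, 812837)), Pow(Mul(-613892, Pow(Add(Rational(36, 217), -353956), -1)), -1)) = Mul(Mul(-479227, Rational(-1, 812837)), Pow(Mul(-613892, Pow(Rational(-76808416, 217), -1)), -1)) = Mul(Rational(479227, 812837), Pow(Mul(-613892, Rational(-217, 76808416)), -1)) = Mul(Rational(479227, 812837), Pow(Rational(33303641, 19202104), -1)) = Mul(Rational(479227, 812837), Rational(19202104, 33303641)) = Rational(1314595241944, 3867204519931)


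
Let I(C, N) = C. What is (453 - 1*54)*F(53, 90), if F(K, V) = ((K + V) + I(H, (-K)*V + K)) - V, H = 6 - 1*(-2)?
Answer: 24339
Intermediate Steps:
H = 8 (H = 6 + 2 = 8)
F(K, V) = 8 + K (F(K, V) = ((K + V) + 8) - V = (8 + K + V) - V = 8 + K)
(453 - 1*54)*F(53, 90) = (453 - 1*54)*(8 + 53) = (453 - 54)*61 = 399*61 = 24339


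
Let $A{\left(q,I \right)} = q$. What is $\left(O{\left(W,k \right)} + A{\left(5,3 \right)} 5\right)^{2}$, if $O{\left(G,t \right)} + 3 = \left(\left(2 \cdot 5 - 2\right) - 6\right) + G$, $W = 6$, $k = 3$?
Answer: $900$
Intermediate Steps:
$O{\left(G,t \right)} = -1 + G$ ($O{\left(G,t \right)} = -3 + \left(\left(\left(2 \cdot 5 - 2\right) - 6\right) + G\right) = -3 + \left(\left(\left(10 - 2\right) - 6\right) + G\right) = -3 + \left(\left(8 - 6\right) + G\right) = -3 + \left(2 + G\right) = -1 + G$)
$\left(O{\left(W,k \right)} + A{\left(5,3 \right)} 5\right)^{2} = \left(\left(-1 + 6\right) + 5 \cdot 5\right)^{2} = \left(5 + 25\right)^{2} = 30^{2} = 900$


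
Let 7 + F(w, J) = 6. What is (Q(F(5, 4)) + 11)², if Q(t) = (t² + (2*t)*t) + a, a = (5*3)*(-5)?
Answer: 3721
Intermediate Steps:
a = -75 (a = 15*(-5) = -75)
F(w, J) = -1 (F(w, J) = -7 + 6 = -1)
Q(t) = -75 + 3*t² (Q(t) = (t² + (2*t)*t) - 75 = (t² + 2*t²) - 75 = 3*t² - 75 = -75 + 3*t²)
(Q(F(5, 4)) + 11)² = ((-75 + 3*(-1)²) + 11)² = ((-75 + 3*1) + 11)² = ((-75 + 3) + 11)² = (-72 + 11)² = (-61)² = 3721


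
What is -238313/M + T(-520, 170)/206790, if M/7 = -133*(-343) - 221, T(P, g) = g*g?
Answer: -4009672987/6571496694 ≈ -0.61016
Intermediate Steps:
T(P, g) = g²
M = 317786 (M = 7*(-133*(-343) - 221) = 7*(45619 - 221) = 7*45398 = 317786)
-238313/M + T(-520, 170)/206790 = -238313/317786 + 170²/206790 = -238313*1/317786 + 28900*(1/206790) = -238313/317786 + 2890/20679 = -4009672987/6571496694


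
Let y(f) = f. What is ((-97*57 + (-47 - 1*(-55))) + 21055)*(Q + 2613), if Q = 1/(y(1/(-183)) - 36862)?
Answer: 273812174932752/6745747 ≈ 4.0590e+7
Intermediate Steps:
Q = -183/6745747 (Q = 1/(1/(-183) - 36862) = 1/(-1/183 - 36862) = 1/(-6745747/183) = -183/6745747 ≈ -2.7128e-5)
((-97*57 + (-47 - 1*(-55))) + 21055)*(Q + 2613) = ((-97*57 + (-47 - 1*(-55))) + 21055)*(-183/6745747 + 2613) = ((-5529 + (-47 + 55)) + 21055)*(17626636728/6745747) = ((-5529 + 8) + 21055)*(17626636728/6745747) = (-5521 + 21055)*(17626636728/6745747) = 15534*(17626636728/6745747) = 273812174932752/6745747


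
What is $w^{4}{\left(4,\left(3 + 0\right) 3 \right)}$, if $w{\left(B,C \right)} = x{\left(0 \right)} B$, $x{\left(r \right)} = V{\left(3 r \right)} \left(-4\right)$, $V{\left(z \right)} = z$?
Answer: $0$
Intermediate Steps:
$x{\left(r \right)} = - 12 r$ ($x{\left(r \right)} = 3 r \left(-4\right) = - 12 r$)
$w{\left(B,C \right)} = 0$ ($w{\left(B,C \right)} = \left(-12\right) 0 B = 0 B = 0$)
$w^{4}{\left(4,\left(3 + 0\right) 3 \right)} = 0^{4} = 0$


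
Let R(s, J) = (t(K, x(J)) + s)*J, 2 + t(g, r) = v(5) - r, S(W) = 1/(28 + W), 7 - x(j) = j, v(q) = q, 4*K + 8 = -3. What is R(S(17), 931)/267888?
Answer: 9709399/3013740 ≈ 3.2217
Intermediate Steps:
K = -11/4 (K = -2 + (¼)*(-3) = -2 - ¾ = -11/4 ≈ -2.7500)
x(j) = 7 - j
t(g, r) = 3 - r (t(g, r) = -2 + (5 - r) = 3 - r)
R(s, J) = J*(-4 + J + s) (R(s, J) = ((3 - (7 - J)) + s)*J = ((3 + (-7 + J)) + s)*J = ((-4 + J) + s)*J = (-4 + J + s)*J = J*(-4 + J + s))
R(S(17), 931)/267888 = (931*(-4 + 931 + 1/(28 + 17)))/267888 = (931*(-4 + 931 + 1/45))*(1/267888) = (931*(41716/45))*(1/267888) = (38837596/45)*(1/267888) = 9709399/3013740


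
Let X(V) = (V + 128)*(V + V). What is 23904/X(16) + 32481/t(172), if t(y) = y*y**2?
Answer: 26428805/5088448 ≈ 5.1939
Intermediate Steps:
t(y) = y**3
X(V) = 2*V*(128 + V) (X(V) = (128 + V)*(2*V) = 2*V*(128 + V))
23904/X(16) + 32481/t(172) = 23904/((2*16*(128 + 16))) + 32481/(172**3) = 23904/((2*16*144)) + 32481/5088448 = 23904/4608 + 32481*(1/5088448) = 23904*(1/4608) + 32481/5088448 = 83/16 + 32481/5088448 = 26428805/5088448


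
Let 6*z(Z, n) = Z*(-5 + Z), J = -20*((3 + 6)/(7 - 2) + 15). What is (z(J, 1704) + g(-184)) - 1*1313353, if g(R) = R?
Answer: -1294441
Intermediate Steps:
J = -336 (J = -20*(9/5 + 15) = -20*84/5 = -336)
z(Z, n) = Z*(-5 + Z)/6 (z(Z, n) = (Z*(-5 + Z))/6 = Z*(-5 + Z)/6)
(z(J, 1704) + g(-184)) - 1*1313353 = ((⅙)*(-336)*(-5 - 336) - 184) - 1*1313353 = ((⅙)*(-336)*(-341) - 184) - 1313353 = (19096 - 184) - 1313353 = 18912 - 1313353 = -1294441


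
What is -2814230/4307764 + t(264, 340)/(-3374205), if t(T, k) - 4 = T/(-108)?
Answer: -42731080371523/65408754724290 ≈ -0.65329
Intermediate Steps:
t(T, k) = 4 - T/108 (t(T, k) = 4 + T/(-108) = 4 + T*(-1/108) = 4 - T/108)
-2814230/4307764 + t(264, 340)/(-3374205) = -2814230/4307764 + (4 - 1/108*264)/(-3374205) = -2814230*1/4307764 + (4 - 22/9)*(-1/3374205) = -1407115/2153882 + (14/9)*(-1/3374205) = -1407115/2153882 - 14/30367845 = -42731080371523/65408754724290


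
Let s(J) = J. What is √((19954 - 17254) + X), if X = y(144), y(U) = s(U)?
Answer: 6*√79 ≈ 53.329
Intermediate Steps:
y(U) = U
X = 144
√((19954 - 17254) + X) = √((19954 - 17254) + 144) = √(2700 + 144) = √2844 = 6*√79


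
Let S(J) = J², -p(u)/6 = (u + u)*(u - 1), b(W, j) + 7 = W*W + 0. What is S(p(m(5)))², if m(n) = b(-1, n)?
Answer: 64524128256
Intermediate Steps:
b(W, j) = -7 + W² (b(W, j) = -7 + (W*W + 0) = -7 + (W² + 0) = -7 + W²)
m(n) = -6 (m(n) = -7 + (-1)² = -7 + 1 = -6)
p(u) = -12*u*(-1 + u) (p(u) = -6*(u + u)*(u - 1) = -6*2*u*(-1 + u) = -12*u*(-1 + u))
S(p(m(5)))² = ((12*(-6)*(1 - 1*(-6)))²)² = ((12*(-6)*(1 + 6))²)² = ((12*(-6)*7)²)² = ((-504)²)² = 254016² = 64524128256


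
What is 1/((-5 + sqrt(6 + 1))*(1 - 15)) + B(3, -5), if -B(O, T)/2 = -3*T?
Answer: -7555/252 + sqrt(7)/252 ≈ -29.970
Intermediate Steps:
B(O, T) = 6*T (B(O, T) = -(-6)*T = 6*T)
1/((-5 + sqrt(6 + 1))*(1 - 15)) + B(3, -5) = 1/((-5 + sqrt(6 + 1))*(1 - 15)) + 6*(-5) = 1/(-5 + sqrt(7)*(-14)) - 30 = -1/14/(-5 + sqrt(7)) - 30 = -1/(14*(-5 + sqrt(7))) - 30 = -30 - 1/(14*(-5 + sqrt(7)))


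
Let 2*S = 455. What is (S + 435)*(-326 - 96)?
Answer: -279575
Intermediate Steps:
S = 455/2 (S = (1/2)*455 = 455/2 ≈ 227.50)
(S + 435)*(-326 - 96) = (455/2 + 435)*(-326 - 96) = (1325/2)*(-422) = -279575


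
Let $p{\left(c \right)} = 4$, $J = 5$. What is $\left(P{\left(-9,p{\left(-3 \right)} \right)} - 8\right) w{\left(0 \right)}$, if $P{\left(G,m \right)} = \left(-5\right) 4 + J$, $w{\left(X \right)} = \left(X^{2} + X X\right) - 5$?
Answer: $115$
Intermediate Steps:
$w{\left(X \right)} = -5 + 2 X^{2}$ ($w{\left(X \right)} = \left(X^{2} + X^{2}\right) - 5 = 2 X^{2} - 5 = -5 + 2 X^{2}$)
$P{\left(G,m \right)} = -15$ ($P{\left(G,m \right)} = \left(-5\right) 4 + 5 = -20 + 5 = -15$)
$\left(P{\left(-9,p{\left(-3 \right)} \right)} - 8\right) w{\left(0 \right)} = \left(-15 - 8\right) \left(-5 + 2 \cdot 0^{2}\right) = - 23 \left(-5 + 2 \cdot 0\right) = - 23 \left(-5 + 0\right) = \left(-23\right) \left(-5\right) = 115$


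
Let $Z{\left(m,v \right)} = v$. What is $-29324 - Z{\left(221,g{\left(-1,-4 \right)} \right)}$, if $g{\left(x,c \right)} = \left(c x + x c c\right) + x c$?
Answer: $-29316$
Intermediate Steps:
$g{\left(x,c \right)} = x c^{2} + 2 c x$ ($g{\left(x,c \right)} = \left(c x + c x c\right) + c x = \left(c x + x c^{2}\right) + c x = x c^{2} + 2 c x$)
$-29324 - Z{\left(221,g{\left(-1,-4 \right)} \right)} = -29324 - \left(-4\right) \left(-1\right) \left(2 - 4\right) = -29324 - \left(-4\right) \left(-1\right) \left(-2\right) = -29324 - -8 = -29324 + 8 = -29316$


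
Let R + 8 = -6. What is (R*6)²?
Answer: 7056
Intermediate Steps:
R = -14 (R = -8 - 6 = -14)
(R*6)² = (-14*6)² = (-84)² = 7056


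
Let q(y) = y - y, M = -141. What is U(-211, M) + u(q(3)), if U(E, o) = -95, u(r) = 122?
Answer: 27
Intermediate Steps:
q(y) = 0
U(-211, M) + u(q(3)) = -95 + 122 = 27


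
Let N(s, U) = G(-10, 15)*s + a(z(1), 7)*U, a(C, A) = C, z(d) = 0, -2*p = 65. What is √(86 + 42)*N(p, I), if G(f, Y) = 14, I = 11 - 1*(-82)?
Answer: -3640*√2 ≈ -5147.7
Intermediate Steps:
p = -65/2 (p = -½*65 = -65/2 ≈ -32.500)
I = 93 (I = 11 + 82 = 93)
N(s, U) = 14*s (N(s, U) = 14*s + 0*U = 14*s + 0 = 14*s)
√(86 + 42)*N(p, I) = √(86 + 42)*(14*(-65/2)) = √128*(-455) = (8*√2)*(-455) = -3640*√2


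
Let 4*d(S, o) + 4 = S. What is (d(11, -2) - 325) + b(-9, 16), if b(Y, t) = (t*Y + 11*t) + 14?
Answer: -1109/4 ≈ -277.25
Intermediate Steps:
d(S, o) = -1 + S/4
b(Y, t) = 14 + 11*t + Y*t (b(Y, t) = (Y*t + 11*t) + 14 = (11*t + Y*t) + 14 = 14 + 11*t + Y*t)
(d(11, -2) - 325) + b(-9, 16) = ((-1 + (¼)*11) - 325) + (14 + 11*16 - 9*16) = ((-1 + 11/4) - 325) + (14 + 176 - 144) = (7/4 - 325) + 46 = -1293/4 + 46 = -1109/4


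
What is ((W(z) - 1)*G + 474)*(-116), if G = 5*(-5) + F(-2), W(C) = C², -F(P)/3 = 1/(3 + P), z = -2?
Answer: -45240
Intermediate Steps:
F(P) = -3/(3 + P)
G = -28 (G = 5*(-5) - 3/(3 - 2) = -25 - 3/1 = -25 - 3*1 = -25 - 3 = -28)
((W(z) - 1)*G + 474)*(-116) = (((-2)² - 1)*(-28) + 474)*(-116) = ((4 - 1)*(-28) + 474)*(-116) = (3*(-28) + 474)*(-116) = (-84 + 474)*(-116) = 390*(-116) = -45240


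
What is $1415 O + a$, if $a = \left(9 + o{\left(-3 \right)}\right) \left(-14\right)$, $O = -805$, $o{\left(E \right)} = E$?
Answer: $-1139159$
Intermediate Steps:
$a = -84$ ($a = \left(9 - 3\right) \left(-14\right) = 6 \left(-14\right) = -84$)
$1415 O + a = 1415 \left(-805\right) - 84 = -1139075 - 84 = -1139159$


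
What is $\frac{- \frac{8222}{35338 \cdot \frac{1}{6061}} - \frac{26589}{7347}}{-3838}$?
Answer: $\frac{30588886263}{83037780139} \approx 0.36837$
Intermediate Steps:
$\frac{- \frac{8222}{35338 \cdot \frac{1}{6061}} - \frac{26589}{7347}}{-3838} = \left(- \frac{8222}{35338 \cdot \frac{1}{6061}} - \frac{8863}{2449}\right) \left(- \frac{1}{3838}\right) = \left(- \frac{8222}{\frac{35338}{6061}} - \frac{8863}{2449}\right) \left(- \frac{1}{3838}\right) = \left(\left(-8222\right) \frac{6061}{35338} - \frac{8863}{2449}\right) \left(- \frac{1}{3838}\right) = \left(- \frac{24916771}{17669} - \frac{8863}{2449}\right) \left(- \frac{1}{3838}\right) = \left(- \frac{61177772526}{43271381}\right) \left(- \frac{1}{3838}\right) = \frac{30588886263}{83037780139}$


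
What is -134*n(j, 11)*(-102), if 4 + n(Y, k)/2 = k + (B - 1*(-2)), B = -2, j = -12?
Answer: 191352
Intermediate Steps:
n(Y, k) = -8 + 2*k (n(Y, k) = -8 + 2*(k + (-2 - 1*(-2))) = -8 + 2*(k + (-2 + 2)) = -8 + 2*(k + 0) = -8 + 2*k)
-134*n(j, 11)*(-102) = -134*(-8 + 2*11)*(-102) = -134*(-8 + 22)*(-102) = -134*14*(-102) = -1876*(-102) = 191352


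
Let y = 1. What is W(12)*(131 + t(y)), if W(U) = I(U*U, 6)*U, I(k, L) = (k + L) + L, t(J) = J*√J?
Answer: 247104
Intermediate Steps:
t(J) = J^(3/2)
I(k, L) = k + 2*L (I(k, L) = (L + k) + L = k + 2*L)
W(U) = U*(12 + U²) (W(U) = (U*U + 2*6)*U = (U² + 12)*U = (12 + U²)*U = U*(12 + U²))
W(12)*(131 + t(y)) = (12*(12 + 12²))*(131 + 1^(3/2)) = (12*(12 + 144))*(131 + 1) = (12*156)*132 = 1872*132 = 247104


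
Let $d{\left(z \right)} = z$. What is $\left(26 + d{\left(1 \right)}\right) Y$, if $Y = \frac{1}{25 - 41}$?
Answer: $- \frac{27}{16} \approx -1.6875$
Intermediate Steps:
$Y = - \frac{1}{16}$ ($Y = \frac{1}{-16} = - \frac{1}{16} \approx -0.0625$)
$\left(26 + d{\left(1 \right)}\right) Y = \left(26 + 1\right) \left(- \frac{1}{16}\right) = 27 \left(- \frac{1}{16}\right) = - \frac{27}{16}$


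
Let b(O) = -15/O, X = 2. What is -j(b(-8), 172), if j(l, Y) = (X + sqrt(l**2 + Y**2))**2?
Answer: -(16 + sqrt(1893601))**2/64 ≈ -30280.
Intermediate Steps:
j(l, Y) = (2 + sqrt(Y**2 + l**2))**2 (j(l, Y) = (2 + sqrt(l**2 + Y**2))**2 = (2 + sqrt(Y**2 + l**2))**2)
-j(b(-8), 172) = -(2 + sqrt(172**2 + (-15/(-8))**2))**2 = -(2 + sqrt(29584 + (-15*(-1/8))**2))**2 = -(2 + sqrt(29584 + (15/8)**2))**2 = -(2 + sqrt(29584 + 225/64))**2 = -(2 + sqrt(1893601/64))**2 = -(2 + sqrt(1893601)/8)**2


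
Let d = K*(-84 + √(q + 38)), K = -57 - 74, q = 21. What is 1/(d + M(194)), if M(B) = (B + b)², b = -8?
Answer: 45600/2078347501 + 131*√59/2078347501 ≈ 2.2425e-5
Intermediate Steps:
K = -131
M(B) = (-8 + B)² (M(B) = (B - 8)² = (-8 + B)²)
d = 11004 - 131*√59 (d = -131*(-84 + √(21 + 38)) = -131*(-84 + √59) = 11004 - 131*√59 ≈ 9997.8)
1/(d + M(194)) = 1/((11004 - 131*√59) + (-8 + 194)²) = 1/((11004 - 131*√59) + 186²) = 1/((11004 - 131*√59) + 34596) = 1/(45600 - 131*√59)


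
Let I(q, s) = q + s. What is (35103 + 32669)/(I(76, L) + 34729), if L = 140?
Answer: 67772/34945 ≈ 1.9394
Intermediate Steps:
(35103 + 32669)/(I(76, L) + 34729) = (35103 + 32669)/((76 + 140) + 34729) = 67772/(216 + 34729) = 67772/34945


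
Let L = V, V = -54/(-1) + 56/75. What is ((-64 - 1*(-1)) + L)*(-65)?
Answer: 8047/15 ≈ 536.47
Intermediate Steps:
V = 4106/75 (V = -54*(-1) + 56*(1/75) = 54 + 56/75 = 4106/75 ≈ 54.747)
L = 4106/75 ≈ 54.747
((-64 - 1*(-1)) + L)*(-65) = ((-64 - 1*(-1)) + 4106/75)*(-65) = ((-64 + 1) + 4106/75)*(-65) = (-63 + 4106/75)*(-65) = -619/75*(-65) = 8047/15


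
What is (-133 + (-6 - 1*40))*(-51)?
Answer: 9129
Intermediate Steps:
(-133 + (-6 - 1*40))*(-51) = (-133 + (-6 - 40))*(-51) = (-133 - 46)*(-51) = -179*(-51) = 9129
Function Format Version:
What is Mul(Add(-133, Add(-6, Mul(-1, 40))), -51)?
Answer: 9129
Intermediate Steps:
Mul(Add(-133, Add(-6, Mul(-1, 40))), -51) = Mul(Add(-133, Add(-6, -40)), -51) = Mul(Add(-133, -46), -51) = Mul(-179, -51) = 9129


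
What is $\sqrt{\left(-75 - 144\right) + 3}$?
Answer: $6 i \sqrt{6} \approx 14.697 i$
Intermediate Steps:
$\sqrt{\left(-75 - 144\right) + 3} = \sqrt{-219 + 3} = \sqrt{-216} = 6 i \sqrt{6}$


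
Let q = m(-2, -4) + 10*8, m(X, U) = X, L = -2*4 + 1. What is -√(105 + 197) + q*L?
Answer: -546 - √302 ≈ -563.38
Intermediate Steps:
L = -7 (L = -8 + 1 = -7)
q = 78 (q = -2 + 10*8 = -2 + 80 = 78)
-√(105 + 197) + q*L = -√(105 + 197) + 78*(-7) = -√302 - 546 = -546 - √302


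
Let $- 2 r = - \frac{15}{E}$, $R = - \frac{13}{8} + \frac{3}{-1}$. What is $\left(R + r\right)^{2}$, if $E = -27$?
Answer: $\frac{124609}{5184} \approx 24.037$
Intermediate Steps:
$R = - \frac{37}{8}$ ($R = \left(-13\right) \frac{1}{8} + 3 \left(-1\right) = - \frac{13}{8} - 3 = - \frac{37}{8} \approx -4.625$)
$r = - \frac{5}{18}$ ($r = - \frac{\left(-15\right) \frac{1}{-27}}{2} = - \frac{\left(-15\right) \left(- \frac{1}{27}\right)}{2} = \left(- \frac{1}{2}\right) \frac{5}{9} = - \frac{5}{18} \approx -0.27778$)
$\left(R + r\right)^{2} = \left(- \frac{37}{8} - \frac{5}{18}\right)^{2} = \left(- \frac{353}{72}\right)^{2} = \frac{124609}{5184}$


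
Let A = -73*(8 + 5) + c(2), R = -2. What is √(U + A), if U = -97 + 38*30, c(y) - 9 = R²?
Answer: √107 ≈ 10.344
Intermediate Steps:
c(y) = 13 (c(y) = 9 + (-2)² = 9 + 4 = 13)
A = -936 (A = -73*(8 + 5) + 13 = -73*13 + 13 = -949 + 13 = -936)
U = 1043 (U = -97 + 1140 = 1043)
√(U + A) = √(1043 - 936) = √107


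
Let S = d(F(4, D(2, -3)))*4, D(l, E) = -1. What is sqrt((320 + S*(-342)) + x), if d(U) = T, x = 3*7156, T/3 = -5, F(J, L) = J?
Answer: 2*sqrt(10577) ≈ 205.69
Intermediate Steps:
T = -15 (T = 3*(-5) = -15)
x = 21468
d(U) = -15
S = -60 (S = -15*4 = -60)
sqrt((320 + S*(-342)) + x) = sqrt((320 - 60*(-342)) + 21468) = sqrt((320 + 20520) + 21468) = sqrt(20840 + 21468) = sqrt(42308) = 2*sqrt(10577)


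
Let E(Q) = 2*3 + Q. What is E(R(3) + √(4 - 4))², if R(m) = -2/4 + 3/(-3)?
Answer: 81/4 ≈ 20.250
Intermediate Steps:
R(m) = -3/2 (R(m) = -2*¼ + 3*(-⅓) = -½ - 1 = -3/2)
E(Q) = 6 + Q
E(R(3) + √(4 - 4))² = (6 + (-3/2 + √(4 - 4)))² = (6 + (-3/2 + √0))² = (6 + (-3/2 + 0))² = (6 - 3/2)² = (9/2)² = 81/4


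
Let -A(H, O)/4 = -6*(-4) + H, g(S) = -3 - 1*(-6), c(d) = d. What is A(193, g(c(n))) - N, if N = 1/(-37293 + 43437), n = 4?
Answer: -5332993/6144 ≈ -868.00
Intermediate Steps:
g(S) = 3 (g(S) = -3 + 6 = 3)
A(H, O) = -96 - 4*H (A(H, O) = -4*(-6*(-4) + H) = -4*(24 + H) = -96 - 4*H)
N = 1/6144 ≈ 0.00016276
A(193, g(c(n))) - N = (-96 - 4*193) - 1*1/6144 = (-96 - 772) - 1/6144 = -868 - 1/6144 = -5332993/6144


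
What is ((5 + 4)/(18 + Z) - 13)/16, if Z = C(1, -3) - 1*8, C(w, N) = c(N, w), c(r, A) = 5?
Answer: -31/40 ≈ -0.77500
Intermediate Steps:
C(w, N) = 5
Z = -3 (Z = 5 - 1*8 = 5 - 8 = -3)
((5 + 4)/(18 + Z) - 13)/16 = ((5 + 4)/(18 - 3) - 13)/16 = (9/15 - 13)/16 = (9*(1/15) - 13)/16 = (⅗ - 13)/16 = (1/16)*(-62/5) = -31/40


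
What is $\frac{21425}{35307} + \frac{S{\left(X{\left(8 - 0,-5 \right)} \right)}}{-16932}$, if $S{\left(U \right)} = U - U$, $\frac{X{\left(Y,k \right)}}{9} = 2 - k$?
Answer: $\frac{21425}{35307} \approx 0.60682$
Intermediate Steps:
$X{\left(Y,k \right)} = 18 - 9 k$ ($X{\left(Y,k \right)} = 9 \left(2 - k\right) = 18 - 9 k$)
$S{\left(U \right)} = 0$
$\frac{21425}{35307} + \frac{S{\left(X{\left(8 - 0,-5 \right)} \right)}}{-16932} = \frac{21425}{35307} + \frac{0}{-16932} = 21425 \cdot \frac{1}{35307} + 0 \left(- \frac{1}{16932}\right) = \frac{21425}{35307} + 0 = \frac{21425}{35307}$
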